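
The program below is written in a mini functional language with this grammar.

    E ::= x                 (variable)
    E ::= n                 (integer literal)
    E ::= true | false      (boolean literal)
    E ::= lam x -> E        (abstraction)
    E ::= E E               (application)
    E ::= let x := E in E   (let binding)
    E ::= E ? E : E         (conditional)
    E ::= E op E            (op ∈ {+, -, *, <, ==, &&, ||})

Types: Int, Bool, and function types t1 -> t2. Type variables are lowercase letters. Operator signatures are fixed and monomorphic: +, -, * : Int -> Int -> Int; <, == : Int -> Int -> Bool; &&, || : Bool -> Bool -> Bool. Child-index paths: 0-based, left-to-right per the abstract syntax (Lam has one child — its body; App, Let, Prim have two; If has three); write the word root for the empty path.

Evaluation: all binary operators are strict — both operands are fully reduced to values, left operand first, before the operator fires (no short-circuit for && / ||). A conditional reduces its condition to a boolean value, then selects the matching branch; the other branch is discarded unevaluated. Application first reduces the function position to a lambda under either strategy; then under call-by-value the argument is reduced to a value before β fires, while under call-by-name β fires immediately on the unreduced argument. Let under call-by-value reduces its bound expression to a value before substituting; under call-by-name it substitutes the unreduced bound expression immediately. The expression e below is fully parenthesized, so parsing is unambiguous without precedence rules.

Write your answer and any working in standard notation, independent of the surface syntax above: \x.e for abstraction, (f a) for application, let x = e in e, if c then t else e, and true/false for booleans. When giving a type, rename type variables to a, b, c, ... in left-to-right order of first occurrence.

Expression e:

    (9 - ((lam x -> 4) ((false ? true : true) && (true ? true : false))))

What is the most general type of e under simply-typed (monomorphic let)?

Answer: Int

Derivation:
  unify Int ~ Int
\x._ : a -> Int
  unify Bool ~ Bool
  unify Bool ~ Bool
  unify Bool ~ Bool
  unify Bool ~ Bool
  unify Bool ~ Bool
  unify Bool ~ Bool
  unify a -> Int ~ Bool -> b
  unify a ~ Bool
  unify Int ~ b
_ _ : Int
  unify Int ~ Int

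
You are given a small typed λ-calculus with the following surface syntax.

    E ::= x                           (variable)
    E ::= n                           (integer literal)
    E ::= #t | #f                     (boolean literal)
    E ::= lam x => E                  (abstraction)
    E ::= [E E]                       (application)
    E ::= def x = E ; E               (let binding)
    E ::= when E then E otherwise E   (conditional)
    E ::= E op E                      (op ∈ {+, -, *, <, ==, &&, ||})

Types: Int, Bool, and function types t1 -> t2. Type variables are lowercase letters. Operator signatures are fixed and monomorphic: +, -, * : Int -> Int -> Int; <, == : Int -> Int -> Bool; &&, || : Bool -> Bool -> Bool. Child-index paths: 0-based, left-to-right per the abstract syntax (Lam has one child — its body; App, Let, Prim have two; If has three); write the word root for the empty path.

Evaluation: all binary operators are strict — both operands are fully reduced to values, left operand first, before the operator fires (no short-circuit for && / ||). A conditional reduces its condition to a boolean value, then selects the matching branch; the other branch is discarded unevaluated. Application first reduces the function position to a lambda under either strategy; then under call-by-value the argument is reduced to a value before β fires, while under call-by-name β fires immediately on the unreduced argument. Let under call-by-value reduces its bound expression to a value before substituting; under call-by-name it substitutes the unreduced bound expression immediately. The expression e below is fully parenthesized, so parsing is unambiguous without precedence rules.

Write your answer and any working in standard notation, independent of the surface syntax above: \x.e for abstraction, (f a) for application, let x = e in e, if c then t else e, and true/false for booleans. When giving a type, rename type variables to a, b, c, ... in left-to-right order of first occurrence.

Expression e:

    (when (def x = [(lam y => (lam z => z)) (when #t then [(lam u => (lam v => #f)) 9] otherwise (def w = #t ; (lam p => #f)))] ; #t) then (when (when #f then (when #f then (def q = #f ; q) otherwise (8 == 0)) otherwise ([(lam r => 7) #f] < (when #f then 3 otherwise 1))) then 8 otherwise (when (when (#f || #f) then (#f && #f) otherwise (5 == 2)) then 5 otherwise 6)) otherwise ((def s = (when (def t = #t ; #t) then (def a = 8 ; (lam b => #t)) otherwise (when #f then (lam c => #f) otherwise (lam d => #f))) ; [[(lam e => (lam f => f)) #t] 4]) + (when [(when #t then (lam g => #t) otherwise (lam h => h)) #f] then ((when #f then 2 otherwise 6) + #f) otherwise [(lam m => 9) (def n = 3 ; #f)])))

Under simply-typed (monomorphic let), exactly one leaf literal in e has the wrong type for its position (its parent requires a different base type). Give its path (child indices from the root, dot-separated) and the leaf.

Working:
z : b
\z._ : b -> b
\y._ : a -> b -> b
  unify Bool ~ Bool
\v._ : d -> Bool
\u._ : c -> d -> Bool
  unify c -> d -> Bool ~ Int -> e
  unify c ~ Int
  unify d -> Bool ~ e
_ _ : d -> Bool
let w : Bool
\p._ : f -> Bool
  unify d -> Bool ~ f -> Bool
  unify d ~ f
  unify Bool ~ Bool
  unify a -> b -> b ~ (f -> Bool) -> g
  unify a ~ f -> Bool
  unify b -> b ~ g
_ _ : b -> b
let x : b -> b
  unify Bool ~ Bool
  unify Bool ~ Bool
  unify Bool ~ Bool
let q : Bool
q : Bool
  unify Int ~ Int
  unify Int ~ Int
  unify Bool ~ Bool
\r._ : h -> Int
  unify h -> Int ~ Bool -> i
  unify h ~ Bool
  unify Int ~ i
_ _ : Int
  unify Int ~ Int
  unify Bool ~ Bool
  unify Int ~ Int
  unify Int ~ Int
  unify Bool ~ Bool
  unify Bool ~ Bool
  unify Bool ~ Bool
  unify Bool ~ Bool
  unify Bool ~ Bool
  unify Bool ~ Bool
  unify Bool ~ Bool
  unify Int ~ Int
  unify Int ~ Int
  unify Bool ~ Bool
  unify Bool ~ Bool
  unify Int ~ Int
  unify Int ~ Int
let t : Bool
  unify Bool ~ Bool
let a : Int
\b._ : j -> Bool
  unify Bool ~ Bool
\c._ : k -> Bool
\d._ : l -> Bool
  unify k -> Bool ~ l -> Bool
  unify k ~ l
  unify Bool ~ Bool
  unify j -> Bool ~ l -> Bool
  unify j ~ l
  unify Bool ~ Bool
let s : l -> Bool
f : n
\f._ : n -> n
\e._ : m -> n -> n
  unify m -> n -> n ~ Bool -> o
  unify m ~ Bool
  unify n -> n ~ o
_ _ : n -> n
  unify n -> n ~ Int -> p
  unify n ~ Int
  unify Int ~ p
_ _ : Int
  unify Int ~ Int
  unify Bool ~ Bool
\g._ : q -> Bool
h : r
\h._ : r -> r
  unify q -> Bool ~ r -> r
  unify q ~ r
  unify Bool ~ r
  unify Bool -> Bool ~ Bool -> s
  unify Bool ~ Bool
  unify Bool ~ s
_ _ : Bool
  unify Bool ~ Bool
  unify Bool ~ Bool
  unify Int ~ Int
  unify Int ~ Int
  unify Bool ~ Int
  FAIL: mismatch Bool ~ Int

Answer: 2.1.1.1 : false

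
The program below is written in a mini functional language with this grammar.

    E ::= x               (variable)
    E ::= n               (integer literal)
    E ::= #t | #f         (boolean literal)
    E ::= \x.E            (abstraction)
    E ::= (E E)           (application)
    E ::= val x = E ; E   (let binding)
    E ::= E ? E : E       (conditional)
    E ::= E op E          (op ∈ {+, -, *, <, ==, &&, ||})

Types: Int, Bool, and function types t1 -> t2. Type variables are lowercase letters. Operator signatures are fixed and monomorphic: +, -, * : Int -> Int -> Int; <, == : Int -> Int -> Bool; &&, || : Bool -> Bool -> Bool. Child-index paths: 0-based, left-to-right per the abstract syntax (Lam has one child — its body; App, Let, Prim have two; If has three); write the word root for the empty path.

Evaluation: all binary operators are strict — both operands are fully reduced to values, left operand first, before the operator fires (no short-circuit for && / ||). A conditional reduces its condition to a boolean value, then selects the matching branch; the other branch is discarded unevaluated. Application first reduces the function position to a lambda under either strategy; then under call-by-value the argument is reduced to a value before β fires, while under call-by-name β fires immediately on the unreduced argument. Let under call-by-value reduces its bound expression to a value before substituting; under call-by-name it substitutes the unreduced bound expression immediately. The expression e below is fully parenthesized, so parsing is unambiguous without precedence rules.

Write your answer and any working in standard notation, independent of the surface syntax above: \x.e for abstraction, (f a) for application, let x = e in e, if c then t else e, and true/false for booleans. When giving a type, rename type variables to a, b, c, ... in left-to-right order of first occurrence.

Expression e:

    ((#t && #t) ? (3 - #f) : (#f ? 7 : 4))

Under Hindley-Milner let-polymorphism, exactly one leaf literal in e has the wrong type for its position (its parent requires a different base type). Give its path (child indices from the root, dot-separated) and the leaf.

Answer: 1.1 : false

Working:
  unify Bool ~ Bool
  unify Bool ~ Bool
  unify Bool ~ Bool
  unify Int ~ Int
  unify Bool ~ Int
  FAIL: mismatch Bool ~ Int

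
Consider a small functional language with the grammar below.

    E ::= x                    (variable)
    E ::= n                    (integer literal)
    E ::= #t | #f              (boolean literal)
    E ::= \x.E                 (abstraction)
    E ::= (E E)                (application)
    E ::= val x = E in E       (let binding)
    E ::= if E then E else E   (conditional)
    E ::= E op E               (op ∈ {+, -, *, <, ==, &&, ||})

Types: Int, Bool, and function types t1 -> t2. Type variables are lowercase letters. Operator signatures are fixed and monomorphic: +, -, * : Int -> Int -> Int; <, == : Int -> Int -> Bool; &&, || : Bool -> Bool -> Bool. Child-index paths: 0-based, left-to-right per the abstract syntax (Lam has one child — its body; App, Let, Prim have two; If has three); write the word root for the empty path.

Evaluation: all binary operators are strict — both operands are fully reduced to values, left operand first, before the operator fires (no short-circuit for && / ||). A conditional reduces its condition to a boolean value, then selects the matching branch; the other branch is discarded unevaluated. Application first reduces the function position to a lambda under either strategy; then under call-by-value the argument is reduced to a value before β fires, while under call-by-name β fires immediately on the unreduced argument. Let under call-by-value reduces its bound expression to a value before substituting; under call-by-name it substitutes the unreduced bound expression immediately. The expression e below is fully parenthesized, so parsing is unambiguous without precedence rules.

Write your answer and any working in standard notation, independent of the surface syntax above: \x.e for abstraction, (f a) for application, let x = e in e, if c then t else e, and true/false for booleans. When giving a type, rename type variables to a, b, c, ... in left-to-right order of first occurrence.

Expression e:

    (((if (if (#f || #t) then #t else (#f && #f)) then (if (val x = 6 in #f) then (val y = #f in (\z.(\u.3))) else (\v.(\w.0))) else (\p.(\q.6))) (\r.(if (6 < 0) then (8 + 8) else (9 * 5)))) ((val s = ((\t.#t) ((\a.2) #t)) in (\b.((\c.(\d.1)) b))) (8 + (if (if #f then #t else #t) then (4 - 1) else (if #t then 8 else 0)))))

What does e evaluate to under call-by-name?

Answer: 0

Derivation:
step 0: (((if (if (false || true) then true else (false && false)) then (if (let x = 6 in false) then (let y = false in (\z.(\u.3))) else (\v.(\w.0))) else (\p.(\q.6))) (\r.(if (6 < 0) then (8 + 8) else (9 * 5)))) ((let s = ((\t.true) ((\a.2) true)) in (\b.((\c.(\d.1)) b))) (8 + (if (if false then true else true) then (4 - 1) else (if true then 8 else 0)))))
step 1: [delta@0.0.0.0] (((if (if true then true else (false && false)) then (if (let x = 6 in false) then (let y = false in (\z.(\u.3))) else (\v.(\w.0))) else (\p.(\q.6))) (\r.(if (6 < 0) then (8 + 8) else (9 * 5)))) ((let s = ((\t.true) ((\a.2) true)) in (\b.((\c.(\d.1)) b))) (8 + (if (if false then true else true) then (4 - 1) else (if true then 8 else 0)))))
step 2: [if@0.0.0] (((if true then (if (let x = 6 in false) then (let y = false in (\z.(\u.3))) else (\v.(\w.0))) else (\p.(\q.6))) (\r.(if (6 < 0) then (8 + 8) else (9 * 5)))) ((let s = ((\t.true) ((\a.2) true)) in (\b.((\c.(\d.1)) b))) (8 + (if (if false then true else true) then (4 - 1) else (if true then 8 else 0)))))
step 3: [if@0.0] (((if (let x = 6 in false) then (let y = false in (\z.(\u.3))) else (\v.(\w.0))) (\r.(if (6 < 0) then (8 + 8) else (9 * 5)))) ((let s = ((\t.true) ((\a.2) true)) in (\b.((\c.(\d.1)) b))) (8 + (if (if false then true else true) then (4 - 1) else (if true then 8 else 0)))))
step 4: [let@0.0.0] (((if false then (let y = false in (\z.(\u.3))) else (\v.(\w.0))) (\r.(if (6 < 0) then (8 + 8) else (9 * 5)))) ((let s = ((\t.true) ((\a.2) true)) in (\b.((\c.(\d.1)) b))) (8 + (if (if false then true else true) then (4 - 1) else (if true then 8 else 0)))))
step 5: [if@0.0] (((\v.(\w.0)) (\r.(if (6 < 0) then (8 + 8) else (9 * 5)))) ((let s = ((\t.true) ((\a.2) true)) in (\b.((\c.(\d.1)) b))) (8 + (if (if false then true else true) then (4 - 1) else (if true then 8 else 0)))))
step 6: [beta@0] ((\w.0) ((let s = ((\t.true) ((\a.2) true)) in (\b.((\c.(\d.1)) b))) (8 + (if (if false then true else true) then (4 - 1) else (if true then 8 else 0)))))
step 7: [beta@root] 0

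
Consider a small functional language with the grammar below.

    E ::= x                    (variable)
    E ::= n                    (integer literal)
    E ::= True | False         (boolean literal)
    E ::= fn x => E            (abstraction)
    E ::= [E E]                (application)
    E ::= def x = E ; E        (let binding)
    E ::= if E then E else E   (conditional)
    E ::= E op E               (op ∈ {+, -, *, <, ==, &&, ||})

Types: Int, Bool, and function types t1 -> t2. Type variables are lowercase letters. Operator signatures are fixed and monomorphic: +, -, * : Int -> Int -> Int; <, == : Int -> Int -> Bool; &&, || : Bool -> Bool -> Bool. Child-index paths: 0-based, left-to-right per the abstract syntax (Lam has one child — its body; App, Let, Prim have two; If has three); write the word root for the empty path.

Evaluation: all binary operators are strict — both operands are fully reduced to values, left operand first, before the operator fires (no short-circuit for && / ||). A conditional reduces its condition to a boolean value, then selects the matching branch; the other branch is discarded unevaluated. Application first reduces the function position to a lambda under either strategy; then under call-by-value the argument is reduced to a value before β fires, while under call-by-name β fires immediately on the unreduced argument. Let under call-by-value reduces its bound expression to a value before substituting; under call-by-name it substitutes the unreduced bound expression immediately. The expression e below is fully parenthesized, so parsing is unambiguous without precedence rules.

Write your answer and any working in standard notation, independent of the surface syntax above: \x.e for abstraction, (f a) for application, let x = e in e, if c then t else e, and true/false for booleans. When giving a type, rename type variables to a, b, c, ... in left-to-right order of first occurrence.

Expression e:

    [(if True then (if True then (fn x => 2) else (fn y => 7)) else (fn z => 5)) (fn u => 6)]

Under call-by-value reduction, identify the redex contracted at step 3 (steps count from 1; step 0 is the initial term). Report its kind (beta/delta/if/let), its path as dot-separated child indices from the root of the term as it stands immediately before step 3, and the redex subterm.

Answer: beta at root : ((\x.2) (\u.6))

Derivation:
step 0: ((if true then (if true then (\x.2) else (\y.7)) else (\z.5)) (\u.6))
step 1: [if@0] ((if true then (\x.2) else (\y.7)) (\u.6))
step 2: [if@0] ((\x.2) (\u.6))
step 3: [beta@root] 2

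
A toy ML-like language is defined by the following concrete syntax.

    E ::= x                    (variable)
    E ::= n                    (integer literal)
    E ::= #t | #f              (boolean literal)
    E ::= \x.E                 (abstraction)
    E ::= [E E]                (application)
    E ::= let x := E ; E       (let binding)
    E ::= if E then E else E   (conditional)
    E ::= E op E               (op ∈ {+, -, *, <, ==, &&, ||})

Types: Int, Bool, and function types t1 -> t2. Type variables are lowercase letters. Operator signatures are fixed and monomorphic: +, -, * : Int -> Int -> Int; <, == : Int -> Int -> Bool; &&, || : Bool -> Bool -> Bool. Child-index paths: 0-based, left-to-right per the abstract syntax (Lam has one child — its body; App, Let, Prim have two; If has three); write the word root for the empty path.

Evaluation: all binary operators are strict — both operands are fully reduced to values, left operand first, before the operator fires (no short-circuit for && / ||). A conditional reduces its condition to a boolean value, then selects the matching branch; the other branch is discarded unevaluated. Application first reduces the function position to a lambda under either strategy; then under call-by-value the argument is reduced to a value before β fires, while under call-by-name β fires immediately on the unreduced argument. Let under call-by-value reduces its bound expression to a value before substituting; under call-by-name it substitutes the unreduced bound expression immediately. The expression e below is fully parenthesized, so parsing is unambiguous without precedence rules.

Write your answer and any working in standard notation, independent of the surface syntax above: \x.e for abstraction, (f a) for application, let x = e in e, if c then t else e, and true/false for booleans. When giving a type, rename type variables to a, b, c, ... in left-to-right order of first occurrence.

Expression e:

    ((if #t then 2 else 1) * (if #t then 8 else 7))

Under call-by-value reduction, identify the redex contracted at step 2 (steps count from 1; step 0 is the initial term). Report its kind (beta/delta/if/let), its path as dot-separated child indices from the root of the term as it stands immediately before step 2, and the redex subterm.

Answer: if at 1 : (if true then 8 else 7)

Derivation:
step 0: ((if true then 2 else 1) * (if true then 8 else 7))
step 1: [if@0] (2 * (if true then 8 else 7))
step 2: [if@1] (2 * 8)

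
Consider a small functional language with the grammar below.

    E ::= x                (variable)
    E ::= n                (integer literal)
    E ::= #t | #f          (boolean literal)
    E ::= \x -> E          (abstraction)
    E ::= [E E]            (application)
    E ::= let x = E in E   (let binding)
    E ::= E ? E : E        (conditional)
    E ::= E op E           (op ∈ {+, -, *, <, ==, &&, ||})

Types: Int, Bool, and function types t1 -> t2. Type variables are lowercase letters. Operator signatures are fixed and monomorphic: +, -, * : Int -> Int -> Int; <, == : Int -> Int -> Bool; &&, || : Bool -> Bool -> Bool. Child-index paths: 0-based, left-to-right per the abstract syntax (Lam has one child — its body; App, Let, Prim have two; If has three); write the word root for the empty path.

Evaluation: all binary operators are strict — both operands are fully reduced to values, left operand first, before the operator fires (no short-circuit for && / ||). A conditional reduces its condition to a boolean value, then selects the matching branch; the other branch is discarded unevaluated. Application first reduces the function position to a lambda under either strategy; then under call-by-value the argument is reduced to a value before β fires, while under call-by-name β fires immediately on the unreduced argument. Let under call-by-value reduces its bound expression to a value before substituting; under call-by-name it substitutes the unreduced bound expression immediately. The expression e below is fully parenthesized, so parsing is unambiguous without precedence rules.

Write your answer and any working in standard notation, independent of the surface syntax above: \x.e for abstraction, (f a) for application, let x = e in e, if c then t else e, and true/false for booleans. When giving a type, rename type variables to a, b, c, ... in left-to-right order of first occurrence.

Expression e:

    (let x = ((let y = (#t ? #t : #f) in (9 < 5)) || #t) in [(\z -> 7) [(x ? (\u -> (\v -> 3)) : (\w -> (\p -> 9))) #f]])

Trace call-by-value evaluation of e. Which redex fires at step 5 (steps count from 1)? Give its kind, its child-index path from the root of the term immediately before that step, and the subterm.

Trace:
step 0: (let x = ((let y = (if true then true else false) in (9 < 5)) || true) in ((\z.7) ((if x then (\u.(\v.3)) else (\w.(\p.9))) false)))
step 1: [if@0.0.0] (let x = ((let y = true in (9 < 5)) || true) in ((\z.7) ((if x then (\u.(\v.3)) else (\w.(\p.9))) false)))
step 2: [let@0.0] (let x = ((9 < 5) || true) in ((\z.7) ((if x then (\u.(\v.3)) else (\w.(\p.9))) false)))
step 3: [delta@0.0] (let x = (false || true) in ((\z.7) ((if x then (\u.(\v.3)) else (\w.(\p.9))) false)))
step 4: [delta@0] (let x = true in ((\z.7) ((if x then (\u.(\v.3)) else (\w.(\p.9))) false)))
step 5: [let@root] ((\z.7) ((if true then (\u.(\v.3)) else (\w.(\p.9))) false))

Answer: let at root : (let x = true in ((\z.7) ((if x then (\u.(\v.3)) else (\w.(\p.9))) false)))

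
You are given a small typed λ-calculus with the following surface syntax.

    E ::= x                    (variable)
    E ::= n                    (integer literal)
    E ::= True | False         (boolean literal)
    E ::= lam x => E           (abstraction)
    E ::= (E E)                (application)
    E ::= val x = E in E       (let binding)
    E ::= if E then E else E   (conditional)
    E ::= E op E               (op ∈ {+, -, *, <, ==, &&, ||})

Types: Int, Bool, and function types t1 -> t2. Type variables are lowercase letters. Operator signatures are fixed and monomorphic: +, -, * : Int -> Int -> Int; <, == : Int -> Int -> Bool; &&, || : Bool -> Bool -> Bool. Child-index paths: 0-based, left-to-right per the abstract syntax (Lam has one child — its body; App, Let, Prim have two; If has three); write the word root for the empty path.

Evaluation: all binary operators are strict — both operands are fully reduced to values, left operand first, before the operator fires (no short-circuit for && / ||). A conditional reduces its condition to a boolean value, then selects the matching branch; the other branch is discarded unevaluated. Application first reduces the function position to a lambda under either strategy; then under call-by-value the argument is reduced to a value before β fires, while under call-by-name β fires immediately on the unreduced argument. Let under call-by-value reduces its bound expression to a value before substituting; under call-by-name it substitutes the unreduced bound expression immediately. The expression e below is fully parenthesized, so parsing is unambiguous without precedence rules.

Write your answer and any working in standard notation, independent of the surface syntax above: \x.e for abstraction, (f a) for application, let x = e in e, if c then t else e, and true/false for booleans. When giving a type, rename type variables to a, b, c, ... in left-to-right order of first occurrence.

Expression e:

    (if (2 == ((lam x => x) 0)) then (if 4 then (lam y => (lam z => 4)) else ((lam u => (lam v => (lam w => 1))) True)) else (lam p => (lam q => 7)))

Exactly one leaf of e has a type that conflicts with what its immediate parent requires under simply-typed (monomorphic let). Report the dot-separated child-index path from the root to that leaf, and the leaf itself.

Answer: 1.0 : 4

Trace:
  unify Int ~ Int
x : a
\x._ : a -> a
  unify a -> a ~ Int -> b
  unify a ~ Int
  unify Int ~ b
_ _ : Int
  unify Int ~ Int
  unify Bool ~ Bool
  unify Int ~ Bool
  FAIL: mismatch Int ~ Bool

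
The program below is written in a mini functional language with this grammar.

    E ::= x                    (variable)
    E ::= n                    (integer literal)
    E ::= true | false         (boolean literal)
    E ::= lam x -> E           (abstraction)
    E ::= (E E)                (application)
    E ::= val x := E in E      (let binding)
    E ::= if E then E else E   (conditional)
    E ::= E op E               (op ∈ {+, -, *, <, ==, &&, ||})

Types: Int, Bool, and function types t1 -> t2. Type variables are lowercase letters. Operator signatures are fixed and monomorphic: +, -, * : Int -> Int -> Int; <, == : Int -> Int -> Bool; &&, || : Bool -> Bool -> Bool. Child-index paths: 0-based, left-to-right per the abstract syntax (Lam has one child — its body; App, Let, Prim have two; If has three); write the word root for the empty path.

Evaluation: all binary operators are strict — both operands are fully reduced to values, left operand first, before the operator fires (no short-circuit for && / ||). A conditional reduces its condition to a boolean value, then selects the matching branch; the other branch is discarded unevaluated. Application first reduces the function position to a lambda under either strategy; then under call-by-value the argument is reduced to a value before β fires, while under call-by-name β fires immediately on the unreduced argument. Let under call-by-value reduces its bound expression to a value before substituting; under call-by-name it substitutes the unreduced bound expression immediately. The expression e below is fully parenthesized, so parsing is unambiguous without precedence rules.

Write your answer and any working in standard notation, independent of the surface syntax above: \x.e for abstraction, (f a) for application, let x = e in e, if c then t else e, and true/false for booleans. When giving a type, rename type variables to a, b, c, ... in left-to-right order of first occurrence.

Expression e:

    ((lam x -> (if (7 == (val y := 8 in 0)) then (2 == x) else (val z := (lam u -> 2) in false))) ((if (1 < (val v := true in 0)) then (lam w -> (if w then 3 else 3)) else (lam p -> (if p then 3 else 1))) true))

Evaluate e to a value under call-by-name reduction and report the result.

Answer: false

Derivation:
step 0: ((\x.(if (7 == (let y = 8 in 0)) then (2 == x) else (let z = (\u.2) in false))) ((if (1 < (let v = true in 0)) then (\w.(if w then 3 else 3)) else (\p.(if p then 3 else 1))) true))
step 1: [beta@root] (if (7 == (let y = 8 in 0)) then (2 == ((if (1 < (let v = true in 0)) then (\w.(if w then 3 else 3)) else (\p.(if p then 3 else 1))) true)) else (let z = (\u.2) in false))
step 2: [let@0.1] (if (7 == 0) then (2 == ((if (1 < (let v = true in 0)) then (\w.(if w then 3 else 3)) else (\p.(if p then 3 else 1))) true)) else (let z = (\u.2) in false))
step 3: [delta@0] (if false then (2 == ((if (1 < (let v = true in 0)) then (\w.(if w then 3 else 3)) else (\p.(if p then 3 else 1))) true)) else (let z = (\u.2) in false))
step 4: [if@root] (let z = (\u.2) in false)
step 5: [let@root] false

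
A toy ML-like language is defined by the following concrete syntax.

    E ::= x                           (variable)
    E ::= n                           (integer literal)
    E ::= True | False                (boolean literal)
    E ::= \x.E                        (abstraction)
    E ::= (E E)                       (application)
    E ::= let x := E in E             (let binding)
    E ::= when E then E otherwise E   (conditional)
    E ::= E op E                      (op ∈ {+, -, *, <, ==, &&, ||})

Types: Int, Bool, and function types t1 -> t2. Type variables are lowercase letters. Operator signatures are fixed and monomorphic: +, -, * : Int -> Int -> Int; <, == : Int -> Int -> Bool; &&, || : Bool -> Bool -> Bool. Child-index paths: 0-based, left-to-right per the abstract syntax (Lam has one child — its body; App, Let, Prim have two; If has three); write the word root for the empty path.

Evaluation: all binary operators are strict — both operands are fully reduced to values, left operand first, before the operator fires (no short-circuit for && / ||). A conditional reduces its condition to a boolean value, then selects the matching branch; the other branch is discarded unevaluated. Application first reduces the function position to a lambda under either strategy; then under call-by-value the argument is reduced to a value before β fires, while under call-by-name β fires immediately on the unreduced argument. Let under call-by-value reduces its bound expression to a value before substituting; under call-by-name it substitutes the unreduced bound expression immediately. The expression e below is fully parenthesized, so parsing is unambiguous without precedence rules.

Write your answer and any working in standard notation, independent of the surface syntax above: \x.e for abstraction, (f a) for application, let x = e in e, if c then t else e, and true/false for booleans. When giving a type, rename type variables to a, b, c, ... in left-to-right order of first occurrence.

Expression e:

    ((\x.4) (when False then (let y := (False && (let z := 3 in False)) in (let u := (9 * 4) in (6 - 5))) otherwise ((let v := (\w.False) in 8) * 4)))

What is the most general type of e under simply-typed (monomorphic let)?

Trace:
\x._ : a -> Int
  unify Bool ~ Bool
  unify Bool ~ Bool
let z : Int
  unify Bool ~ Bool
let y : Bool
  unify Int ~ Int
  unify Int ~ Int
let u : Int
  unify Int ~ Int
  unify Int ~ Int
\w._ : b -> Bool
let v : b -> Bool
  unify Int ~ Int
  unify Int ~ Int
  unify Int ~ Int
  unify a -> Int ~ Int -> c
  unify a ~ Int
  unify Int ~ c
_ _ : Int

Answer: Int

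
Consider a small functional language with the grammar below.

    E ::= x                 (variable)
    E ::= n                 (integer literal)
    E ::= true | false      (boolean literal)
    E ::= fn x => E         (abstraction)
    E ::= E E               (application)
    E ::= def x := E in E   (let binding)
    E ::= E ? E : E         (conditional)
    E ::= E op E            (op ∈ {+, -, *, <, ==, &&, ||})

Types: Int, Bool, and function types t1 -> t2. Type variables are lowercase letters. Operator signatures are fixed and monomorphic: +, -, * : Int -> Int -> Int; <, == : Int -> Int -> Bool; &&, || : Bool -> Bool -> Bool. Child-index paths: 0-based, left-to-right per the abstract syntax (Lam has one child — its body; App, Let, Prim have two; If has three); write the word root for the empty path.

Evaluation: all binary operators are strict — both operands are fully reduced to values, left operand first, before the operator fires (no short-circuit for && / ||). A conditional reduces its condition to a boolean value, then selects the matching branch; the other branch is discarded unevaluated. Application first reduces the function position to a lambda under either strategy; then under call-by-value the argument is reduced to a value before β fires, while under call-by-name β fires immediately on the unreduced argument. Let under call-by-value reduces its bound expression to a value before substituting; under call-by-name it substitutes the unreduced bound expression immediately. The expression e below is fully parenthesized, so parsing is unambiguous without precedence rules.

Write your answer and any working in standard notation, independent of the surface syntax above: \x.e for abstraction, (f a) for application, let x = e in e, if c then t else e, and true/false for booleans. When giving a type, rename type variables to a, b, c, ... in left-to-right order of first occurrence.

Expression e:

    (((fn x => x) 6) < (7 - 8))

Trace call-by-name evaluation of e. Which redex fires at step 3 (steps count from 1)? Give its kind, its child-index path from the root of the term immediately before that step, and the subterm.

Trace:
step 0: (((\x.x) 6) < (7 - 8))
step 1: [beta@0] (6 < (7 - 8))
step 2: [delta@1] (6 < -1)
step 3: [delta@root] false

Answer: delta at root : (6 < -1)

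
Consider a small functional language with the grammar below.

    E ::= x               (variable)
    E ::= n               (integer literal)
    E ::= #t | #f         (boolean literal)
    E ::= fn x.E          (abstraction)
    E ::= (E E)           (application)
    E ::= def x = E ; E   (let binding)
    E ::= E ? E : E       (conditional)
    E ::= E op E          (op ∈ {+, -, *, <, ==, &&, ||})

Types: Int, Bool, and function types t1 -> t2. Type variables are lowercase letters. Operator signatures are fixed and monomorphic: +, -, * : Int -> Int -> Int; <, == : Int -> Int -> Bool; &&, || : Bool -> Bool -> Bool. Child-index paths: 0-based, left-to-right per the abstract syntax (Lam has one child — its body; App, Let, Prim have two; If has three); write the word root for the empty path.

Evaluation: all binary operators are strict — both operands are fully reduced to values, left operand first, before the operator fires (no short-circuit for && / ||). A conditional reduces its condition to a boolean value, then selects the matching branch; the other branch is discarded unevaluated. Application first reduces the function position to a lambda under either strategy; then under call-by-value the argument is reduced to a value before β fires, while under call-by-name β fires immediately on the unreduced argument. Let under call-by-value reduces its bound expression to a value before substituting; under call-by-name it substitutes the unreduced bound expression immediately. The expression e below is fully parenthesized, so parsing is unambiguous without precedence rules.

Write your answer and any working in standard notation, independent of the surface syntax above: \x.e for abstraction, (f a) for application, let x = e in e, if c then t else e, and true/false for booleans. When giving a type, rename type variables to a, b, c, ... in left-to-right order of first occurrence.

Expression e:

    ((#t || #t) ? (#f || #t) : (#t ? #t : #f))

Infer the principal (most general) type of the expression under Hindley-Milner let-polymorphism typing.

Answer: Bool

Derivation:
  unify Bool ~ Bool
  unify Bool ~ Bool
  unify Bool ~ Bool
  unify Bool ~ Bool
  unify Bool ~ Bool
  unify Bool ~ Bool
  unify Bool ~ Bool
  unify Bool ~ Bool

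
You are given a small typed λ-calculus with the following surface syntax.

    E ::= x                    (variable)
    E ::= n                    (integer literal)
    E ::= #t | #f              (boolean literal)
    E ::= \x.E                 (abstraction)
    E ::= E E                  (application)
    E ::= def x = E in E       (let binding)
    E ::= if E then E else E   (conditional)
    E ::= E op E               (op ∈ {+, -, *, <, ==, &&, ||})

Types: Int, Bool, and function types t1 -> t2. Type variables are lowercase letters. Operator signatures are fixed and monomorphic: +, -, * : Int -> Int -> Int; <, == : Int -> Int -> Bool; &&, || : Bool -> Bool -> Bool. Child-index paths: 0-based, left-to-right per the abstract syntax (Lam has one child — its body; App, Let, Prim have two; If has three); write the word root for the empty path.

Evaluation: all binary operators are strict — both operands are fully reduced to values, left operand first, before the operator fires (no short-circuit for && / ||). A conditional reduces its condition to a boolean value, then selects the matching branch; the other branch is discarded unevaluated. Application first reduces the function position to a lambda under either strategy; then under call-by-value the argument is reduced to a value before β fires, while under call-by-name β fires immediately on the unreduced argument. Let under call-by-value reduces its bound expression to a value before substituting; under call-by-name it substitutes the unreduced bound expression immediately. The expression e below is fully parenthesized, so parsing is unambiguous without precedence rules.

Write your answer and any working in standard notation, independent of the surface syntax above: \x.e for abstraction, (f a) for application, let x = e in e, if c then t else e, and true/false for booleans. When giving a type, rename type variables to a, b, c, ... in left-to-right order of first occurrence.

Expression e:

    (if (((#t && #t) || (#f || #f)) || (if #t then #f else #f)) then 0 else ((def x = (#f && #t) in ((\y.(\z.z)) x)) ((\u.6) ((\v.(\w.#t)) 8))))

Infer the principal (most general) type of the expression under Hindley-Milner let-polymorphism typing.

Working:
  unify Bool ~ Bool
  unify Bool ~ Bool
  unify Bool ~ Bool
  unify Bool ~ Bool
  unify Bool ~ Bool
  unify Bool ~ Bool
  unify Bool ~ Bool
  unify Bool ~ Bool
  unify Bool ~ Bool
  unify Bool ~ Bool
  unify Bool ~ Bool
  unify Bool ~ Bool
  unify Bool ~ Bool
let x : Bool
z : b
\z._ : b -> b
\y._ : a -> b -> b
x : Bool
  unify a -> b -> b ~ Bool -> c
  unify a ~ Bool
  unify b -> b ~ c
_ _ : b -> b
\u._ : d -> Int
\w._ : f -> Bool
\v._ : e -> f -> Bool
  unify e -> f -> Bool ~ Int -> g
  unify e ~ Int
  unify f -> Bool ~ g
_ _ : f -> Bool
  unify d -> Int ~ (f -> Bool) -> h
  unify d ~ f -> Bool
  unify Int ~ h
_ _ : Int
  unify b -> b ~ Int -> i
  unify b ~ Int
  unify Int ~ i
_ _ : Int
  unify Int ~ Int

Answer: Int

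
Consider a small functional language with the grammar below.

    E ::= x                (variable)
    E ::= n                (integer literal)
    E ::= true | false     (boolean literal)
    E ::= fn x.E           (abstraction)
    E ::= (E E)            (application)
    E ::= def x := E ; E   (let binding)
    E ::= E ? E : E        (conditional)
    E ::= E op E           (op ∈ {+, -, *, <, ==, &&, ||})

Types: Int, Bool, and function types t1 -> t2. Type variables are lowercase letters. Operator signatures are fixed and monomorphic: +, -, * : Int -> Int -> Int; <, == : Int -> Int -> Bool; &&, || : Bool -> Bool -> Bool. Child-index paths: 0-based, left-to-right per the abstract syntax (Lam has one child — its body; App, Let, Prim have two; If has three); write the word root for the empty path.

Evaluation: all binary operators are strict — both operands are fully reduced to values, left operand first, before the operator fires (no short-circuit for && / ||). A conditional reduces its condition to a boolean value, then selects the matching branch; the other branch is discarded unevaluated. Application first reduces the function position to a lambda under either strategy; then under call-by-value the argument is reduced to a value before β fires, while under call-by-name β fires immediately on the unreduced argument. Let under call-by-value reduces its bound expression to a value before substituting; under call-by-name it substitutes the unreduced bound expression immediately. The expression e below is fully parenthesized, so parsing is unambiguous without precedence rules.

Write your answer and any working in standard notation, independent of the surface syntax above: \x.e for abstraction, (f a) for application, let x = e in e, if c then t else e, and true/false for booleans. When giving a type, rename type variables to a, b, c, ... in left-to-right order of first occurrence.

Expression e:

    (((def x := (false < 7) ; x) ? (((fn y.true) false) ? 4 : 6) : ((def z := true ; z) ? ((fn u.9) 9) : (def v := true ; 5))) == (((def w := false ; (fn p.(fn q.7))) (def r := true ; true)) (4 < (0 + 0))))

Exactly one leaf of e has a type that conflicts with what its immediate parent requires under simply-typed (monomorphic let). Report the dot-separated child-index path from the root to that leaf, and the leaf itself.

Trace:
  unify Bool ~ Int
  FAIL: mismatch Bool ~ Int

Answer: 0.0.0.0 : false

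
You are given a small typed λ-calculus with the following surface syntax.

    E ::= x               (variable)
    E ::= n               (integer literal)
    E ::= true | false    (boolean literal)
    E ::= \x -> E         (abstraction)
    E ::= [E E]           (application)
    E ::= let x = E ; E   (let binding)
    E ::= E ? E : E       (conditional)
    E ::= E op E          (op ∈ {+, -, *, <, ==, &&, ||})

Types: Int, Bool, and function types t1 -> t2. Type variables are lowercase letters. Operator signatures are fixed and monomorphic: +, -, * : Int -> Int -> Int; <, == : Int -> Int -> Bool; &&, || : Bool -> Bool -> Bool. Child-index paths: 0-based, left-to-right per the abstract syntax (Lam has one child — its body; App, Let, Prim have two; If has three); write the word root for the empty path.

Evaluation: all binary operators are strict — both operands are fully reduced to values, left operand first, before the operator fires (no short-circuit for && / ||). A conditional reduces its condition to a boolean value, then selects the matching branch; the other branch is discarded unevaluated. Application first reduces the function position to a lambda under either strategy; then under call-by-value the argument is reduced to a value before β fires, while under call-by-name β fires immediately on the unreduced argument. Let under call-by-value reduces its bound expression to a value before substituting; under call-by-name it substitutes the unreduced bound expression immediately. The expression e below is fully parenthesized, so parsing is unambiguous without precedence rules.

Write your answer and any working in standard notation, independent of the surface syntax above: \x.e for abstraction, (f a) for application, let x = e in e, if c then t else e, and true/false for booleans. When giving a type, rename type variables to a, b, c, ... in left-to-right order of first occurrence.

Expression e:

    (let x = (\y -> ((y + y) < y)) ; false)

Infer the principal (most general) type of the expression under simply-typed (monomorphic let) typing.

Answer: Bool

Working:
y : a
  unify a ~ Int
y : Int
  unify Int ~ Int
  unify Int ~ Int
y : Int
  unify Int ~ Int
\y._ : Int -> Bool
let x : Int -> Bool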